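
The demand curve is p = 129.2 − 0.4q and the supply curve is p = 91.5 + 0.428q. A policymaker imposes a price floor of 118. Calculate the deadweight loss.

Competitive equilibrium: 129.2 − 0.4q = 91.5 + 0.428q → q* = 45.5314, p* = 110.9874.
At the floor p = 118, quantity demanded = (129.2 − 118)/0.4 = 28.
Sellers' marginal cost at q' = 28: 91.5 + 0.428·28 = 103.484.
Δq = 45.5314 − 28 = 17.5314; wedge = 118 − 103.484 = 14.516.
The triangle = ½ × 17.5314 × 14.516 = 127.24.

127.24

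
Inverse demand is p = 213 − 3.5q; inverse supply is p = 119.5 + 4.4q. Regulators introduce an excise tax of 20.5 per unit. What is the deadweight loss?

Competitive equilibrium: 213 − 3.5q = 119.5 + 4.4q → q* = 11.8354, p* = 171.5759.
With the tax, the buyer price exceeds the seller price by 20.5: (213 − 3.5q) − (119.5 + 4.4q) = 20.5 → q' = 9.2405.
Δq = 11.8354 − 9.2405 = 2.5949; the wedge equals the tax, 20.5.
Deadweight loss = ½ × 2.5949 × 20.5 = 26.60.

26.60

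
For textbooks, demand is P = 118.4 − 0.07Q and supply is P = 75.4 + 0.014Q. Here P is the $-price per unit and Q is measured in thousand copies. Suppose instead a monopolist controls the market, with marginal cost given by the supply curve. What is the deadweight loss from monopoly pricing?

$2273.96 thousand

Competitive equilibrium: 118.4 − 0.07Q = 75.4 + 0.014Q → Q* = 511.90476, P* = 82.56667.
Marginal revenue: MR = 118.4 − 0.14Q. Set MR = MC: 118.4 − 0.14Q = 75.4 + 0.014Q → Q_m = 279.22078.
Price P_m = 118.4 − 0.07·279.22078 = 98.85455; MC(Q_m) = 75.4 + 0.014·279.22078 = 79.30909.
Competitive Q* = 511.90476, so ΔQ = 232.68398; wedge = 98.85455 − 79.30909 = 19.54546.
DWL = ½ × 232.68398 × 19.54546 = $2273.96 thousand.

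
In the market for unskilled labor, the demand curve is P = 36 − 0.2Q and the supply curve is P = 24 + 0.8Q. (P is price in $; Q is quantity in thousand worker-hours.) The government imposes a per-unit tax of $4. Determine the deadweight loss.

$8 thousand

Competitive equilibrium: 36 − 0.2Q = 24 + 0.8Q → Q* = 12, P* = 33.6.
With the tax, the buyer price exceeds the seller price by 4: (36 − 0.2Q) − (24 + 0.8Q) = 4 → Q' = 8.
ΔQ = 12 − 8 = 4; the wedge equals the tax, 4.
Welfare loss = ½ × 4 × 4 = $8 thousand.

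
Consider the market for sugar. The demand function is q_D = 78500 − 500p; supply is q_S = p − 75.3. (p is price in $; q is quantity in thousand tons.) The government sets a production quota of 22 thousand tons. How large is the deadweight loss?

$1775.87 thousand

In inverse form: demand p = 157 − 0.002q, supply p = 75.3 + q.
Competitive equilibrium: 157 − 0.002q = 75.3 + q → q* = 81.5369, p* = 156.8369.
At q = 22: demand price = 157 − 0.002·22 = 156.956; supply price = 75.3 + 1·22 = 97.3.
Δq = 81.5369 − 22 = 59.5369; wedge = 156.956 − 97.3 = 59.656.
Deadweight loss = ½ × 59.5369 × 59.656 = $1775.87 thousand.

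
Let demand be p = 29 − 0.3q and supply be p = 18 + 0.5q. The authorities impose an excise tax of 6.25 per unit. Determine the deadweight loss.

Competitive equilibrium: 29 − 0.3q = 18 + 0.5q → q* = 13.75, p* = 24.875.
With the tax, the buyer price exceeds the seller price by 6.25: (29 − 0.3q) − (18 + 0.5q) = 6.25 → q' = 5.9375.
Δq = 13.75 − 5.9375 = 7.8125; the wedge equals the tax, 6.25.
Deadweight loss = ½ × 7.8125 × 6.25 = 24.41.

24.41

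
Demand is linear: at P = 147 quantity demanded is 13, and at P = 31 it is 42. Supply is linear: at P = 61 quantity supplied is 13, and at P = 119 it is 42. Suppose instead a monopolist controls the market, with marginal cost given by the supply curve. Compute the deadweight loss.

358.61

Demand slope = (31 − 147)/(42 − 13) = −4, so P = 199 − 4Q.
Supply slope = (119 − 61)/(42 − 13) = 2, so P = 35 + 2Q.
Competitive equilibrium: 199 − 4Q = 35 + 2Q → Q* = 27.3333, P* = 89.6667.
Marginal revenue: MR = 199 − 8Q. Set MR = MC: 199 − 8Q = 35 + 2Q → Q_m = 16.4.
Price P_m = 199 − 4·16.4 = 133.4; MC(Q_m) = 35 + 2·16.4 = 67.8.
Competitive Q* = 27.3333, so ΔQ = 10.9333; wedge = 133.4 − 67.8 = 65.6.
Welfare loss = ½ × 10.9333 × 65.6 = 358.61.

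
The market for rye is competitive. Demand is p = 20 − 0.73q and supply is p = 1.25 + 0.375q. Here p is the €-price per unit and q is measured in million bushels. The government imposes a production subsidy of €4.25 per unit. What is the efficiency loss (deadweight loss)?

€8.17 million

Competitive equilibrium: 20 − 0.73q = 1.25 + 0.375q → q* = 16.9683, p* = 7.6131.
The subsidy lowers effective supply by 4.25: p = 0.375q − 3.
New quantity: 20 − 0.73q = 0.375q − 3 → q' = 20.8145.
Overproduction Δq = 20.8145 − 16.9683 = 3.8462; wedge = subsidy = 4.25.
Welfare loss = ½ × 3.8462 × 4.25 = €8.17 million.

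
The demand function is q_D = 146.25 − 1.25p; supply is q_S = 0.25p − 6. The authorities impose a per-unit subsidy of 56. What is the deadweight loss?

In inverse form: demand p = 117 − 0.8q, supply p = 24 + 4q.
Competitive equilibrium: 117 − 0.8q = 24 + 4q → q* = 19.375, p* = 101.5.
The subsidy lowers effective supply by 56: p = 4q − 32.
New quantity: 117 − 0.8q = 4q − 32 → q' = 31.0417.
Overproduction Δq = 31.0417 − 19.375 = 11.6667; wedge = subsidy = 56.
Deadweight loss = ½ × 11.6667 × 56 = 326.67.

326.67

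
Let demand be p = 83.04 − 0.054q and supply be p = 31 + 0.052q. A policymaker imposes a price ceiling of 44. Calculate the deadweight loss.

Competitive equilibrium: 83.04 − 0.054q = 31 + 0.052q → q* = 490.9434, p* = 56.5291.
At the ceiling p = 44, quantity supplied = (44 − 31)/0.052 = 250.
Willingness to pay at q' = 250: 83.04 − 0.054·250 = 69.54.
Δq = 490.9434 − 250 = 240.9434; wedge = 69.54 − 44 = 25.54.
The triangle = ½ × 240.9434 × 25.54 = 3076.85.

3076.85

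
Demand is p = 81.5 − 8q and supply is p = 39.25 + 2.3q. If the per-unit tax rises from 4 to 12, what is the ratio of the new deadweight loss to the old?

Competitive equilibrium: 81.5 − 8q = 39.25 + 2.3q → q* = 4.1019, p* = 48.6845.
For a per-unit tax t: Δq = t/10.3, so DWL = ½·t·(t/10.3) = t²/20.6.
At t = 4: DWL = 0.777. At t = 12: DWL = 6.990.
Ratio = (12/4)² = 9.

9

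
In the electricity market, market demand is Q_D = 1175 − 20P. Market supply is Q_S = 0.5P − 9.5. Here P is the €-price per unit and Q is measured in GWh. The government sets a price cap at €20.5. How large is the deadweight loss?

In inverse form: demand P = 58.75 − 0.05Q, supply P = 19 + 2Q.
Competitive equilibrium: 58.75 − 0.05Q = 19 + 2Q → Q* = 19.39024, P* = 57.78049.
At the ceiling P = 20.5, quantity supplied = (20.5 − 19)/2 = 0.75.
Willingness to pay at Q' = 0.75: 58.75 − 0.05·0.75 = 58.7125.
ΔQ = 19.39024 − 0.75 = 18.64024; wedge = 58.7125 − 20.5 = 38.2125.
The triangle = ½ × 18.64024 × 38.2125 = €356.15.

€356.15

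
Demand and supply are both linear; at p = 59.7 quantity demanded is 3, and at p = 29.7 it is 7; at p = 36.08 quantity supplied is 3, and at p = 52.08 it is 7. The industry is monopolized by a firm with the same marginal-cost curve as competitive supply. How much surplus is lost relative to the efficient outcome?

22.88

Demand slope = (29.7 − 59.7)/(7 − 3) = −7.5, so p = 82.2 − 7.5q.
Supply slope = (52.08 − 36.08)/(7 − 3) = 4, so p = 24.08 + 4q.
Competitive equilibrium: 82.2 − 7.5q = 24.08 + 4q → q* = 5.05391, p* = 44.29565.
Marginal revenue: MR = 82.2 − 15q. Set MR = MC: 82.2 − 15q = 24.08 + 4q → q_m = 3.05895.
Price p_m = 82.2 − 7.5·3.05895 = 59.25788; MC(q_m) = 24.08 + 4·3.05895 = 36.3158.
Competitive q* = 5.05391, so Δq = 1.99496; wedge = 59.25788 − 36.3158 = 22.94208.
Welfare loss = ½ × 1.99496 × 22.94208 = 22.88.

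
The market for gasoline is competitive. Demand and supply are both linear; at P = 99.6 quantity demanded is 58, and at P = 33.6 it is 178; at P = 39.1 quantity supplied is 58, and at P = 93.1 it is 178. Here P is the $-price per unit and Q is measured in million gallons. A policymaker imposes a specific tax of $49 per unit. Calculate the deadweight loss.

$1200.50 million

Demand slope = (33.6 − 99.6)/(178 − 58) = −0.55, so P = 131.5 − 0.55Q.
Supply slope = (93.1 − 39.1)/(178 − 58) = 0.45, so P = 13 + 0.45Q.
Competitive equilibrium: 131.5 − 0.55Q = 13 + 0.45Q → Q* = 118.5, P* = 66.325.
With the tax, the buyer price exceeds the seller price by 49: (131.5 − 0.55Q) − (13 + 0.45Q) = 49 → Q' = 69.5.
ΔQ = 118.5 − 69.5 = 49; the wedge equals the tax, 49.
DWL = ½ × 49 × 49 = $1200.50 million.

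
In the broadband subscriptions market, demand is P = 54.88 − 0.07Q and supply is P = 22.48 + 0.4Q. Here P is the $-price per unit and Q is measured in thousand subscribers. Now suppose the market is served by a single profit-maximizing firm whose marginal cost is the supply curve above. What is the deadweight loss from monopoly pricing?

Competitive equilibrium: 54.88 − 0.07Q = 22.48 + 0.4Q → Q* = 68.9362, P* = 50.0545.
Marginal revenue: MR = 54.88 − 0.14Q. Set MR = MC: 54.88 − 0.14Q = 22.48 + 0.4Q → Q_m = 60.
Price P_m = 54.88 − 0.07·60 = 50.68; MC(Q_m) = 22.48 + 0.4·60 = 46.48.
Competitive Q* = 68.9362, so ΔQ = 8.9362; wedge = 50.68 − 46.48 = 4.2.
Welfare loss = ½ × 8.9362 × 4.2 = $18.77 thousand.

$18.77 thousand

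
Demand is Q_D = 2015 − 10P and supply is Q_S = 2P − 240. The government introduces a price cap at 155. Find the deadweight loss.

In inverse form: demand P = 201.5 − 0.1Q, supply P = 120 + 0.5Q.
Competitive equilibrium: 201.5 − 0.1Q = 120 + 0.5Q → Q* = 135.8333, P* = 187.9167.
At the ceiling P = 155, quantity supplied = (155 − 120)/0.5 = 70.
Willingness to pay at Q' = 70: 201.5 − 0.1·70 = 194.5.
ΔQ = 135.8333 − 70 = 65.8333; wedge = 194.5 − 155 = 39.5.
Welfare loss = ½ × 65.8333 × 39.5 = 1300.21.

1300.21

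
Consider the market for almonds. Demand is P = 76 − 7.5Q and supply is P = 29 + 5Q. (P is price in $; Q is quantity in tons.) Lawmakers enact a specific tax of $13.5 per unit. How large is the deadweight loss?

Competitive equilibrium: 76 − 7.5Q = 29 + 5Q → Q* = 3.76, P* = 47.8.
With the tax, the buyer price exceeds the seller price by 13.5: (76 − 7.5Q) − (29 + 5Q) = 13.5 → Q' = 2.68.
ΔQ = 3.76 − 2.68 = 1.08; the wedge equals the tax, 13.5.
Deadweight loss = ½ × 1.08 × 13.5 = $7.29.

$7.29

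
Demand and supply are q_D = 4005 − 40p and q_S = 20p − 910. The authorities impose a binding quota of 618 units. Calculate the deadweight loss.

456.50

In inverse form: demand p = 100.125 − 0.025q, supply p = 45.5 + 0.05q.
Competitive equilibrium: 100.125 − 0.025q = 45.5 + 0.05q → q* = 728.3333, p* = 81.9167.
At q = 618: demand price = 100.125 − 0.025·618 = 84.675; supply price = 45.5 + 0.05·618 = 76.4.
Δq = 728.3333 − 618 = 110.3333; wedge = 84.675 − 76.4 = 8.275.
Deadweight loss = ½ × 110.3333 × 8.275 = 456.50.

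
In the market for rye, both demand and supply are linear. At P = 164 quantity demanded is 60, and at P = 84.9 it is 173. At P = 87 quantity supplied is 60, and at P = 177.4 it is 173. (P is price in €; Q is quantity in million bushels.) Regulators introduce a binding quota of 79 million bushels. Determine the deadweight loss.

Demand slope = (84.9 − 164)/(173 − 60) = −0.7, so P = 206 − 0.7Q.
Supply slope = (177.4 − 87)/(173 − 60) = 0.8, so P = 39 + 0.8Q.
Competitive equilibrium: 206 − 0.7Q = 39 + 0.8Q → Q* = 111.3333, P* = 128.0667.
At Q = 79: demand price = 206 − 0.7·79 = 150.7; supply price = 39 + 0.8·79 = 102.2.
ΔQ = 111.3333 − 79 = 32.3333; wedge = 150.7 − 102.2 = 48.5.
Welfare loss = ½ × 32.3333 × 48.5 = €784.08 million.

€784.08 million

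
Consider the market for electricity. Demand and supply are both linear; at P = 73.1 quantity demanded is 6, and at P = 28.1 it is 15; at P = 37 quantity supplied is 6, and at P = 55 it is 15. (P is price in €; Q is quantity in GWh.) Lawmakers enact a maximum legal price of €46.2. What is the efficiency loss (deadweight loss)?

Demand slope = (28.1 − 73.1)/(15 − 6) = −5, so P = 103.1 − 5Q.
Supply slope = (55 − 37)/(15 − 6) = 2, so P = 25 + 2Q.
Competitive equilibrium: 103.1 − 5Q = 25 + 2Q → Q* = 11.1571, P* = 47.3143.
At the ceiling P = 46.2, quantity supplied = (46.2 − 25)/2 = 10.6.
Willingness to pay at Q' = 10.6: 103.1 − 5·10.6 = 50.1.
ΔQ = 11.1571 − 10.6 = 0.5571; wedge = 50.1 − 46.2 = 3.9.
Welfare loss = ½ × 0.5571 × 3.9 = €1.09.

€1.09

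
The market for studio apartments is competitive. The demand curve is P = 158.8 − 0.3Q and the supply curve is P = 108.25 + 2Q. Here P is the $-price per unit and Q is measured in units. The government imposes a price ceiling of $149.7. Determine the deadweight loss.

$1.81

Competitive equilibrium: 158.8 − 0.3Q = 108.25 + 2Q → Q* = 21.9783, P* = 152.2065.
At the ceiling P = 149.7, quantity supplied = (149.7 − 108.25)/2 = 20.725.
Willingness to pay at Q' = 20.725: 158.8 − 0.3·20.725 = 152.5825.
ΔQ = 21.9783 − 20.725 = 1.2533; wedge = 152.5825 − 149.7 = 2.8825.
DWL = ½ × 1.2533 × 2.8825 = $1.81.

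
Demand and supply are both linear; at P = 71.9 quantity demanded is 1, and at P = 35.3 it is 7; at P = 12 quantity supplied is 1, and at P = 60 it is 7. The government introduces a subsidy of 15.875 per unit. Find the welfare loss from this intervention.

Demand slope = (35.3 − 71.9)/(7 − 1) = −6.1, so P = 78 − 6.1Q.
Supply slope = (60 − 12)/(7 − 1) = 8, so P = 4 + 8Q.
Competitive equilibrium: 78 − 6.1Q = 4 + 8Q → Q* = 5.2482, P* = 45.9858.
The subsidy lowers effective supply by 15.875: P = 8Q − 11.875.
New quantity: 78 − 6.1Q = 8Q − 11.875 → Q' = 6.3741.
Overproduction ΔQ = 6.3741 − 5.2482 = 1.1259; wedge = subsidy = 15.875.
Deadweight loss = ½ × 1.1259 × 15.875 = 8.94.

8.94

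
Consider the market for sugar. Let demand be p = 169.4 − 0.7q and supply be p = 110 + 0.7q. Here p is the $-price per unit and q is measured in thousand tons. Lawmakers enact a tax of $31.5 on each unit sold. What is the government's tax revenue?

$627.75 thousand

Competitive equilibrium: 169.4 − 0.7q = 110 + 0.7q → q* = 42.4286, p* = 139.7.
With the tax, the buyer price exceeds the seller price by 31.5: (169.4 − 0.7q) − (110 + 0.7q) = 31.5 → q' = 19.9286.
Tax revenue = 31.5 × 19.9286 = $627.75 thousand.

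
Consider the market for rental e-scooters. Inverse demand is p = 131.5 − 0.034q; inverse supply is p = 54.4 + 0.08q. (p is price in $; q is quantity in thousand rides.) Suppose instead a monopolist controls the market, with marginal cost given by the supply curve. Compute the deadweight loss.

Competitive equilibrium: 131.5 − 0.034q = 54.4 + 0.08q → q* = 676.31579, p* = 108.50526.
Marginal revenue: MR = 131.5 − 0.068q. Set MR = MC: 131.5 − 0.068q = 54.4 + 0.08q → q_m = 520.94595.
Price p_m = 131.5 − 0.034·520.94595 = 113.78784; MC(q_m) = 54.4 + 0.08·520.94595 = 96.07568.
Competitive q* = 676.31579, so Δq = 155.36984; wedge = 113.78784 − 96.07568 = 17.71216.
Welfare loss = ½ × 155.36984 × 17.71216 = $1375.97 thousand.

$1375.97 thousand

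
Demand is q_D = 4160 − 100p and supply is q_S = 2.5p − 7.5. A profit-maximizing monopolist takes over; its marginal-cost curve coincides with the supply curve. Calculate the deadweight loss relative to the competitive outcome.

In inverse form: demand p = 41.6 − 0.01q, supply p = 3 + 0.4q.
Competitive equilibrium: 41.6 − 0.01q = 3 + 0.4q → q* = 94.1463, p* = 40.6585.
Marginal revenue: MR = 41.6 − 0.02q. Set MR = MC: 41.6 − 0.02q = 3 + 0.4q → q_m = 91.9048.
Price p_m = 41.6 − 0.01·91.9048 = 40.681; MC(q_m) = 3 + 0.4·91.9048 = 39.7619.
Competitive q* = 94.1463, so Δq = 2.2415; wedge = 40.681 − 39.7619 = 0.9191.
Deadweight loss = ½ × 2.2415 × 0.9191 = 1.03.

1.03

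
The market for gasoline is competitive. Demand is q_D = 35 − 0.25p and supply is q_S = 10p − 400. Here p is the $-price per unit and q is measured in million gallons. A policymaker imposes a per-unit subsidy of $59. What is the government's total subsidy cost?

$2288.05 million

In inverse form: demand p = 140 − 4q, supply p = 40 + 0.1q.
Competitive equilibrium: 140 − 4q = 40 + 0.1q → q* = 24.3902, p* = 42.439.
The subsidy lowers effective supply by 59: p = 0.1q − 19.
New quantity: 140 − 4q = 0.1q − 19 → q' = 38.7805.
Total subsidy cost = 59 × 38.7805 = $2288.05 million.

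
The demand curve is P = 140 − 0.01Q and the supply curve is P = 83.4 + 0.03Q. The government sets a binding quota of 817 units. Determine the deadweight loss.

7152.08

Competitive equilibrium: 140 − 0.01Q = 83.4 + 0.03Q → Q* = 1415, P* = 125.85.
At Q = 817: demand price = 140 − 0.01·817 = 131.83; supply price = 83.4 + 0.03·817 = 107.91.
ΔQ = 1415 − 817 = 598; wedge = 131.83 − 107.91 = 23.92.
DWL = ½ × 598 × 23.92 = 7152.08.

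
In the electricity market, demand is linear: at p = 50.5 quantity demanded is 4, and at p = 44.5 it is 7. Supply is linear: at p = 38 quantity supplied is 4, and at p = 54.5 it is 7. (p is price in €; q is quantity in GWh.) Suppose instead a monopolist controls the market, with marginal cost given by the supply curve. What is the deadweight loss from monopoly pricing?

Demand slope = (44.5 − 50.5)/(7 − 4) = −2, so p = 58.5 − 2q.
Supply slope = (54.5 − 38)/(7 − 4) = 5.5, so p = 16 + 5.5q.
Competitive equilibrium: 58.5 − 2q = 16 + 5.5q → q* = 5.6667, p* = 47.1667.
Marginal revenue: MR = 58.5 − 4q. Set MR = MC: 58.5 − 4q = 16 + 5.5q → q_m = 4.4737.
Price p_m = 58.5 − 2·4.4737 = 49.5526; MC(q_m) = 16 + 5.5·4.4737 = 40.6054.
Competitive q* = 5.6667, so Δq = 1.193; wedge = 49.5526 − 40.6054 = 8.9472.
The triangle = ½ × 1.193 × 8.9472 = €5.34.

€5.34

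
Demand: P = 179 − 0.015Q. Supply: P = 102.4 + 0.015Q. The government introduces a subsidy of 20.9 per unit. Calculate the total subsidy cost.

67925

Competitive equilibrium: 179 − 0.015Q = 102.4 + 0.015Q → Q* = 2553.3333, P* = 140.7.
The subsidy lowers effective supply by 20.9: P = 81.5 + 0.015Q.
New quantity: 179 − 0.015Q = 81.5 + 0.015Q → Q' = 3250.
Total subsidy cost = 20.9 × 3250 = 67925.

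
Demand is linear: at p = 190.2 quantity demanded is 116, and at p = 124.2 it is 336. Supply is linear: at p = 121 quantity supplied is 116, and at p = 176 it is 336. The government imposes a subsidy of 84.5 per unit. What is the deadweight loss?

6491.14

Demand slope = (124.2 − 190.2)/(336 − 116) = −0.3, so p = 225 − 0.3q.
Supply slope = (176 − 121)/(336 − 116) = 0.25, so p = 92 + 0.25q.
Competitive equilibrium: 225 − 0.3q = 92 + 0.25q → q* = 241.81818, p* = 152.45455.
The subsidy lowers effective supply by 84.5: p = 7.5 + 0.25q.
New quantity: 225 − 0.3q = 7.5 + 0.25q → q' = 395.45455.
Overproduction Δq = 395.45455 − 241.81818 = 153.63637; wedge = subsidy = 84.5.
Welfare loss = ½ × 153.63637 × 84.5 = 6491.14.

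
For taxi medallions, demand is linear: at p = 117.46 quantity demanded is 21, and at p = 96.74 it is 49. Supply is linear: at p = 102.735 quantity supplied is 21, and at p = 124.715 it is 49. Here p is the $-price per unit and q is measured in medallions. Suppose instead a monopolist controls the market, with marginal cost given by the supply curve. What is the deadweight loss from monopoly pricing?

$76.49

Demand slope = (96.74 − 117.46)/(49 − 21) = −0.74, so p = 133 − 0.74q.
Supply slope = (124.715 − 102.735)/(49 − 21) = 0.785, so p = 86.25 + 0.785q.
Competitive equilibrium: 133 − 0.74q = 86.25 + 0.785q → q* = 30.6557, p* = 110.3148.
Marginal revenue: MR = 133 − 1.48q. Set MR = MC: 133 − 1.48q = 86.25 + 0.785q → q_m = 20.6402.
Price p_m = 133 − 0.74·20.6402 = 117.7263; MC(q_m) = 86.25 + 0.785·20.6402 = 102.4526.
Competitive q* = 30.6557, so Δq = 10.0155; wedge = 117.7263 − 102.4526 = 15.2737.
The triangle = ½ × 10.0155 × 15.2737 = $76.49.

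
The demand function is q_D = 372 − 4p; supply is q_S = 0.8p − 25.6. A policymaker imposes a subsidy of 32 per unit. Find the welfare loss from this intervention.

In inverse form: demand p = 93 − 0.25q, supply p = 32 + 1.25q.
Competitive equilibrium: 93 − 0.25q = 32 + 1.25q → q* = 40.6667, p* = 82.8333.
The subsidy lowers effective supply by 32: p = 0 + 1.25q.
New quantity: 93 − 0.25q = 0 + 1.25q → q' = 62.
Overproduction Δq = 62 − 40.6667 = 21.3333; wedge = subsidy = 32.
The triangle = ½ × 21.3333 × 32 = 341.33.

341.33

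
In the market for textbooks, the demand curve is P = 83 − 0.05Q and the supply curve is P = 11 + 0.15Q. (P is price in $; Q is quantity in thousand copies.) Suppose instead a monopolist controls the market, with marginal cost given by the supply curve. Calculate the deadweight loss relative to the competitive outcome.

Competitive equilibrium: 83 − 0.05Q = 11 + 0.15Q → Q* = 360, P* = 65.
Marginal revenue: MR = 83 − 0.1Q. Set MR = MC: 83 − 0.1Q = 11 + 0.15Q → Q_m = 288.
Price P_m = 83 − 0.05·288 = 68.6; MC(Q_m) = 11 + 0.15·288 = 54.2.
Competitive Q* = 360, so ΔQ = 72; wedge = 68.6 − 54.2 = 14.4.
Welfare loss = ½ × 72 × 14.4 = $518.40 thousand.

$518.40 thousand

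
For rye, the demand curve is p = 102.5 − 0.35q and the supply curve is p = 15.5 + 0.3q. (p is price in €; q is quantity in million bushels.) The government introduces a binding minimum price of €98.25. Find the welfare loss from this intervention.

€4813.80 million

Competitive equilibrium: 102.5 − 0.35q = 15.5 + 0.3q → q* = 133.8462, p* = 55.6538.
At the floor p = 98.25, quantity demanded = (102.5 − 98.25)/0.35 = 12.1429.
Sellers' marginal cost at q' = 12.1429: 15.5 + 0.3·12.1429 = 19.1429.
Δq = 133.8462 − 12.1429 = 121.7033; wedge = 98.25 − 19.1429 = 79.1071.
DWL = ½ × 121.7033 × 79.1071 = €4813.80 million.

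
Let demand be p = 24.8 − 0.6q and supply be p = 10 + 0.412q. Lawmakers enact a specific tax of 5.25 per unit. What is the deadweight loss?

Competitive equilibrium: 24.8 − 0.6q = 10 + 0.412q → q* = 14.6245, p* = 16.0253.
With the tax, the buyer price exceeds the seller price by 5.25: (24.8 − 0.6q) − (10 + 0.412q) = 5.25 → q' = 9.4368.
Δq = 14.6245 − 9.4368 = 5.1877; the wedge equals the tax, 5.25.
Deadweight loss = ½ × 5.1877 × 5.25 = 13.62.

13.62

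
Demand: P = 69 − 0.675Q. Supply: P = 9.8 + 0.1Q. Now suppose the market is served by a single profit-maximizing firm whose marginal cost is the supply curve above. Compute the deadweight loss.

489.99

Competitive equilibrium: 69 − 0.675Q = 9.8 + 0.1Q → Q* = 76.3871, P* = 17.4387.
Marginal revenue: MR = 69 − 1.35Q. Set MR = MC: 69 − 1.35Q = 9.8 + 0.1Q → Q_m = 40.8276.
Price P_m = 69 − 0.675·40.8276 = 41.4414; MC(Q_m) = 9.8 + 0.1·40.8276 = 13.8828.
Competitive Q* = 76.3871, so ΔQ = 35.5595; wedge = 41.4414 − 13.8828 = 27.5586.
The triangle = ½ × 35.5595 × 27.5586 = 489.99.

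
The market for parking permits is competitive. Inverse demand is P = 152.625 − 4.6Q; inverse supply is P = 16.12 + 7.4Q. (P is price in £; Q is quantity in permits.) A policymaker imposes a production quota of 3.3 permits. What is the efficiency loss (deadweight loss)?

£391.27

Competitive equilibrium: 152.625 − 4.6Q = 16.12 + 7.4Q → Q* = 11.3754, P* = 100.2981.
At Q = 3.3: demand price = 152.625 − 4.6·3.3 = 137.445; supply price = 16.12 + 7.4·3.3 = 40.54.
ΔQ = 11.3754 − 3.3 = 8.0754; wedge = 137.445 − 40.54 = 96.905.
Deadweight loss = ½ × 8.0754 × 96.905 = £391.27.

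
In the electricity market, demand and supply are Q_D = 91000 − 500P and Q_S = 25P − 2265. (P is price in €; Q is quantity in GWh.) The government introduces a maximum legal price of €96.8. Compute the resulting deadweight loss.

In inverse form: demand P = 182 − 0.002Q, supply P = 90.6 + 0.04Q.
Competitive equilibrium: 182 − 0.002Q = 90.6 + 0.04Q → Q* = 2176.1905, P* = 177.6476.
At the ceiling P = 96.8, quantity supplied = (96.8 − 90.6)/0.04 = 155.
Willingness to pay at Q' = 155: 182 − 0.002·155 = 181.69.
ΔQ = 2176.1905 − 155 = 2021.1905; wedge = 181.69 − 96.8 = 84.89.
Deadweight loss = ½ × 2021.1905 × 84.89 = €85789.43.

€85789.43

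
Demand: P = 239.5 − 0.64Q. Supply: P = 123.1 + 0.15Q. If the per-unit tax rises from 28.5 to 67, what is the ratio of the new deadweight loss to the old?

Competitive equilibrium: 239.5 − 0.64Q = 123.1 + 0.15Q → Q* = 147.3418, P* = 145.2013.
For a per-unit tax t: ΔQ = t/0.79, so DWL = ½·t·(t/0.79) = t²/1.58.
At t = 28.5: DWL = 514.082. At t = 67: DWL = 2841.139.
Ratio = (67/28.5)² = 5.527.

5.527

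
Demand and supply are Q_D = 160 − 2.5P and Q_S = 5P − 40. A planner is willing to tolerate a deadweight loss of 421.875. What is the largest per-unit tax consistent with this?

In inverse form: demand P = 64 − 0.4Q, supply P = 8 + 0.2Q.
Competitive equilibrium: 64 − 0.4Q = 8 + 0.2Q → Q* = 93.3333, P* = 26.6667.
A tax t gives ΔQ = t/0.6 and wedge t, so DWL = t²/1.2.
t²/1.2 = 421.875 → t² = 506.25 → t = 22.5.

22.5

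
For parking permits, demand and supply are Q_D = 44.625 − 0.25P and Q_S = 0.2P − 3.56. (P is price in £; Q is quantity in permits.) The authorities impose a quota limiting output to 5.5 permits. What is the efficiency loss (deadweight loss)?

In inverse form: demand P = 178.5 − 4Q, supply P = 17.8 + 5Q.
Competitive equilibrium: 178.5 − 4Q = 17.8 + 5Q → Q* = 17.8556, P* = 107.0778.
At Q = 5.5: demand price = 178.5 − 4·5.5 = 156.5; supply price = 17.8 + 5·5.5 = 45.3.
ΔQ = 17.8556 − 5.5 = 12.3556; wedge = 156.5 − 45.3 = 111.2.
Deadweight loss = ½ × 12.3556 × 111.2 = £686.97.

£686.97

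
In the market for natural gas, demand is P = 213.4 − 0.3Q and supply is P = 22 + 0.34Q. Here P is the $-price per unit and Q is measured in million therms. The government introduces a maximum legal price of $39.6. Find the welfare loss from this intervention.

$19569.98 million

Competitive equilibrium: 213.4 − 0.3Q = 22 + 0.34Q → Q* = 299.0625, P* = 123.68125.
At the ceiling P = 39.6, quantity supplied = (39.6 − 22)/0.34 = 51.76471.
Willingness to pay at Q' = 51.76471: 213.4 − 0.3·51.76471 = 197.87059.
ΔQ = 299.0625 − 51.76471 = 247.29779; wedge = 197.87059 − 39.6 = 158.27059.
The triangle = ½ × 247.29779 × 158.27059 = $19569.98 million.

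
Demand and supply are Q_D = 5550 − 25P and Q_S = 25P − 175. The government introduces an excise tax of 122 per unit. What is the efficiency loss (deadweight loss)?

93025

In inverse form: demand P = 222 − 0.04Q, supply P = 7 + 0.04Q.
Competitive equilibrium: 222 − 0.04Q = 7 + 0.04Q → Q* = 2687.5, P* = 114.5.
With the tax, the buyer price exceeds the seller price by 122: (222 − 0.04Q) − (7 + 0.04Q) = 122 → Q' = 1162.5.
ΔQ = 2687.5 − 1162.5 = 1525; the wedge equals the tax, 122.
The triangle = ½ × 1525 × 122 = 93025.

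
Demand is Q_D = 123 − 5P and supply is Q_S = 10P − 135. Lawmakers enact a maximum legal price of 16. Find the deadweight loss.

21.60

In inverse form: demand P = 24.6 − 0.2Q, supply P = 13.5 + 0.1Q.
Competitive equilibrium: 24.6 − 0.2Q = 13.5 + 0.1Q → Q* = 37, P* = 17.2.
At the ceiling P = 16, quantity supplied = (16 − 13.5)/0.1 = 25.
Willingness to pay at Q' = 25: 24.6 − 0.2·25 = 19.6.
ΔQ = 37 − 25 = 12; wedge = 19.6 − 16 = 3.6.
DWL = ½ × 12 × 3.6 = 21.60.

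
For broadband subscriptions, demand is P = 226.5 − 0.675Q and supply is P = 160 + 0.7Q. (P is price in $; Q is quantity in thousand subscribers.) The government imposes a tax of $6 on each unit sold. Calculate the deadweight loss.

Competitive equilibrium: 226.5 − 0.675Q = 160 + 0.7Q → Q* = 48.3636, P* = 193.8545.
With the tax, the buyer price exceeds the seller price by 6: (226.5 − 0.675Q) − (160 + 0.7Q) = 6 → Q' = 44.
ΔQ = 48.3636 − 44 = 4.3636; the wedge equals the tax, 6.
Deadweight loss = ½ × 4.3636 × 6 = $13.09 thousand.

$13.09 thousand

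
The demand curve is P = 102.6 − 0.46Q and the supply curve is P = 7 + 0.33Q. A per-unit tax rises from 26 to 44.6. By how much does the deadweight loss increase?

Competitive equilibrium: 102.6 − 0.46Q = 7 + 0.33Q → Q* = 121.0127, P* = 46.9342.
For a per-unit tax t: ΔQ = t/0.79, so DWL = ½·t·(t/0.79) = t²/1.58.
At t = 26: DWL = 427.848. At t = 44.6: DWL = 1258.962.
Increase = 1258.962 − 427.848 = 831.11.

831.11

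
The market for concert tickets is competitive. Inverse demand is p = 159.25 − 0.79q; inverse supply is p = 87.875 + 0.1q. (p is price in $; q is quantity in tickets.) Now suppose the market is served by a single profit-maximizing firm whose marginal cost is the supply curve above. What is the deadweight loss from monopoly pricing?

$632.86

Competitive equilibrium: 159.25 − 0.79q = 87.875 + 0.1q → q* = 80.1966, p* = 95.8947.
Marginal revenue: MR = 159.25 − 1.58q. Set MR = MC: 159.25 − 1.58q = 87.875 + 0.1q → q_m = 42.4851.
Price p_m = 159.25 − 0.79·42.4851 = 125.6868; MC(q_m) = 87.875 + 0.1·42.4851 = 92.1235.
Competitive q* = 80.1966, so Δq = 37.7115; wedge = 125.6868 − 92.1235 = 33.5633.
Deadweight loss = ½ × 37.7115 × 33.5633 = $632.86.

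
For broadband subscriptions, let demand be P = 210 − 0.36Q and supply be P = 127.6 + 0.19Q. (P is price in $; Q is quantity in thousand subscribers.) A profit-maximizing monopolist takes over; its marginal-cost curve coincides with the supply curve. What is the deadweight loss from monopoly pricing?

Competitive equilibrium: 210 − 0.36Q = 127.6 + 0.19Q → Q* = 149.81818, P* = 156.06545.
Marginal revenue: MR = 210 − 0.72Q. Set MR = MC: 210 − 0.72Q = 127.6 + 0.19Q → Q_m = 90.54945.
Price P_m = 210 − 0.36·90.54945 = 177.4022; MC(Q_m) = 127.6 + 0.19·90.54945 = 144.8044.
Competitive Q* = 149.81818, so ΔQ = 59.26873; wedge = 177.4022 − 144.8044 = 32.5978.
DWL = ½ × 59.26873 × 32.5978 = $966.02 thousand.

$966.02 thousand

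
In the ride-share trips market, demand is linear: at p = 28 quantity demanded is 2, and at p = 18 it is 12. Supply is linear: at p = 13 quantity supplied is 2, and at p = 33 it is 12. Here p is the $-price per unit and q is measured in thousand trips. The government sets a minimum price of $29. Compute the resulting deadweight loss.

$54 thousand

Demand slope = (18 − 28)/(12 − 2) = −1, so p = 30 − q.
Supply slope = (33 − 13)/(12 − 2) = 2, so p = 9 + 2q.
Competitive equilibrium: 30 − q = 9 + 2q → q* = 7, p* = 23.
At the floor p = 29, quantity demanded = (30 − 29)/1 = 1.
Sellers' marginal cost at q' = 1: 9 + 2·1 = 11.
Δq = 7 − 1 = 6; wedge = 29 − 11 = 18.
Deadweight loss = ½ × 6 × 18 = $54 thousand.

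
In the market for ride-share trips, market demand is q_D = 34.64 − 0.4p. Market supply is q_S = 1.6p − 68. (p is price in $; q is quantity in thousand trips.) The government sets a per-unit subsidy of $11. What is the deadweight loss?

In inverse form: demand p = 86.6 − 2.5q, supply p = 42.5 + 0.625q.
Competitive equilibrium: 86.6 − 2.5q = 42.5 + 0.625q → q* = 14.112, p* = 51.32.
The subsidy lowers effective supply by 11: p = 31.5 + 0.625q.
New quantity: 86.6 − 2.5q = 31.5 + 0.625q → q' = 17.632.
Overproduction Δq = 17.632 − 14.112 = 3.52; wedge = subsidy = 11.
Deadweight loss = ½ × 3.52 × 11 = $19.36 thousand.

$19.36 thousand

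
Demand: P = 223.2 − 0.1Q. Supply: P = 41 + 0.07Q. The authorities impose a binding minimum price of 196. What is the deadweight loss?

Competitive equilibrium: 223.2 − 0.1Q = 41 + 0.07Q → Q* = 1071.7647, P* = 116.0235.
At the floor P = 196, quantity demanded = (223.2 − 196)/0.1 = 272.
Sellers' marginal cost at Q' = 272: 41 + 0.07·272 = 60.04.
ΔQ = 1071.7647 − 272 = 799.7647; wedge = 196 − 60.04 = 135.96.
Deadweight loss = ½ × 799.7647 × 135.96 = 54368.

54368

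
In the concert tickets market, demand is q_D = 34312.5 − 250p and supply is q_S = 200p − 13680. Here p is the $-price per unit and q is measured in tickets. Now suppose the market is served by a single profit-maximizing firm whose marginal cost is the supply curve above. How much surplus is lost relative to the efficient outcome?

$24932.66

In inverse form: demand p = 137.25 − 0.004q, supply p = 68.4 + 0.005q.
Competitive equilibrium: 137.25 − 0.004q = 68.4 + 0.005q → q* = 7650, p* = 106.65.
Marginal revenue: MR = 137.25 − 0.008q. Set MR = MC: 137.25 − 0.008q = 68.4 + 0.005q → q_m = 5296.15385.
Price p_m = 137.25 − 0.004·5296.15385 = 116.06538; MC(q_m) = 68.4 + 0.005·5296.15385 = 94.88077.
Competitive q* = 7650, so Δq = 2353.84615; wedge = 116.06538 − 94.88077 = 21.18461.
DWL = ½ × 2353.84615 × 21.18461 = $24932.66.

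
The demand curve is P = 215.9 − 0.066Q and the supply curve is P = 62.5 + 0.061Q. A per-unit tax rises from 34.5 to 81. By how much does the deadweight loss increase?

21144.69

Competitive equilibrium: 215.9 − 0.066Q = 62.5 + 0.061Q → Q* = 1207.874, P* = 136.1803.
For a per-unit tax t: ΔQ = t/0.127, so DWL = ½·t·(t/0.127) = t²/0.254.
At t = 34.5: DWL = 4686.024. At t = 81: DWL = 25830.709.
Increase = 25830.709 − 4686.024 = 21144.69.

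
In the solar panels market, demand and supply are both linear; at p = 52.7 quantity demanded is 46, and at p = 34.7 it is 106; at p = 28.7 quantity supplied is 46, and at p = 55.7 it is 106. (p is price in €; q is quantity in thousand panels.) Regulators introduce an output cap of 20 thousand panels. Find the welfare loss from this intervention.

€1261.50 thousand

Demand slope = (34.7 − 52.7)/(106 − 46) = −0.3, so p = 66.5 − 0.3q.
Supply slope = (55.7 − 28.7)/(106 − 46) = 0.45, so p = 8 + 0.45q.
Competitive equilibrium: 66.5 − 0.3q = 8 + 0.45q → q* = 78, p* = 43.1.
At q = 20: demand price = 66.5 − 0.3·20 = 60.5; supply price = 8 + 0.45·20 = 17.
Δq = 78 − 20 = 58; wedge = 60.5 − 17 = 43.5.
Deadweight loss = ½ × 58 × 43.5 = €1261.50 thousand.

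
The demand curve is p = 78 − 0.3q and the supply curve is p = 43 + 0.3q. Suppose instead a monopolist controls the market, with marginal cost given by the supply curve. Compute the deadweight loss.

113.43

Competitive equilibrium: 78 − 0.3q = 43 + 0.3q → q* = 58.3333, p* = 60.5.
Marginal revenue: MR = 78 − 0.6q. Set MR = MC: 78 − 0.6q = 43 + 0.3q → q_m = 38.8889.
Price p_m = 78 − 0.3·38.8889 = 66.3333; MC(q_m) = 43 + 0.3·38.8889 = 54.6667.
Competitive q* = 58.3333, so Δq = 19.4444; wedge = 66.3333 − 54.6667 = 11.6666.
DWL = ½ × 19.4444 × 11.6666 = 113.43.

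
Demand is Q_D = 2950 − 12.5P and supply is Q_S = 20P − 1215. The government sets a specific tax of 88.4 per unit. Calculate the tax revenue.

In inverse form: demand P = 236 − 0.08Q, supply P = 60.75 + 0.05Q.
Competitive equilibrium: 236 − 0.08Q = 60.75 + 0.05Q → Q* = 1348.0769, P* = 128.1538.
With the tax, the buyer price exceeds the seller price by 88.4: (236 − 0.08Q) − (60.75 + 0.05Q) = 88.4 → Q' = 668.0769.
Tax revenue = 88.4 × 668.0769 = 59058.

59058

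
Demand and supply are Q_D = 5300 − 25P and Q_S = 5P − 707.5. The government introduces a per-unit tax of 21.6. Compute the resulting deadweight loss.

In inverse form: demand P = 212 − 0.04Q, supply P = 141.5 + 0.2Q.
Competitive equilibrium: 212 − 0.04Q = 141.5 + 0.2Q → Q* = 293.75, P* = 200.25.
With the tax, the buyer price exceeds the seller price by 21.6: (212 − 0.04Q) − (141.5 + 0.2Q) = 21.6 → Q' = 203.75.
ΔQ = 293.75 − 203.75 = 90; the wedge equals the tax, 21.6.
Deadweight loss = ½ × 90 × 21.6 = 972.

972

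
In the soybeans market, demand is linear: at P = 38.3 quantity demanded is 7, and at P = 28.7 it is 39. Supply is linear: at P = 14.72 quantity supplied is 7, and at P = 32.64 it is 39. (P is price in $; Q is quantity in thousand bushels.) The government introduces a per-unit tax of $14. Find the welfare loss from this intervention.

Demand slope = (28.7 − 38.3)/(39 − 7) = −0.3, so P = 40.4 − 0.3Q.
Supply slope = (32.64 − 14.72)/(39 − 7) = 0.56, so P = 10.8 + 0.56Q.
Competitive equilibrium: 40.4 − 0.3Q = 10.8 + 0.56Q → Q* = 34.4186, P* = 30.0744.
With the tax, the buyer price exceeds the seller price by 14: (40.4 − 0.3Q) − (10.8 + 0.56Q) = 14 → Q' = 18.1395.
ΔQ = 34.4186 − 18.1395 = 16.2791; the wedge equals the tax, 14.
Deadweight loss = ½ × 16.2791 × 14 = $113.95 thousand.

$113.95 thousand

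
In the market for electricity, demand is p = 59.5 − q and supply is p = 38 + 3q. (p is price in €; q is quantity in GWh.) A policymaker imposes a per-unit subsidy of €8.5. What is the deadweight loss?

€9.03

Competitive equilibrium: 59.5 − q = 38 + 3q → q* = 5.375, p* = 54.125.
The subsidy lowers effective supply by 8.5: p = 29.5 + 3q.
New quantity: 59.5 − q = 29.5 + 3q → q' = 7.5.
Overproduction Δq = 7.5 − 5.375 = 2.125; wedge = subsidy = 8.5.
DWL = ½ × 2.125 × 8.5 = €9.03.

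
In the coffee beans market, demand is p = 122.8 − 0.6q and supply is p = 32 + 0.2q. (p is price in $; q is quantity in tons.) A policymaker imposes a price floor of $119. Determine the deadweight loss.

$4593.88

Competitive equilibrium: 122.8 − 0.6q = 32 + 0.2q → q* = 113.5, p* = 54.7.
At the floor p = 119, quantity demanded = (122.8 − 119)/0.6 = 6.3333.
Sellers' marginal cost at q' = 6.3333: 32 + 0.2·6.3333 = 33.2667.
Δq = 113.5 − 6.3333 = 107.1667; wedge = 119 − 33.2667 = 85.7333.
DWL = ½ × 107.1667 × 85.7333 = $4593.88.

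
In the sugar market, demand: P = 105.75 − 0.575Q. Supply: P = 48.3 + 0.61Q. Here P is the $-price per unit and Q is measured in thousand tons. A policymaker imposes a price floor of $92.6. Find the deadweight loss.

$388.65 thousand

Competitive equilibrium: 105.75 − 0.575Q = 48.3 + 0.61Q → Q* = 48.481, P* = 77.8734.
At the floor P = 92.6, quantity demanded = (105.75 − 92.6)/0.575 = 22.8696.
Sellers' marginal cost at Q' = 22.8696: 48.3 + 0.61·22.8696 = 62.2505.
ΔQ = 48.481 − 22.8696 = 25.6114; wedge = 92.6 − 62.2505 = 30.3495.
Deadweight loss = ½ × 25.6114 × 30.3495 = $388.65 thousand.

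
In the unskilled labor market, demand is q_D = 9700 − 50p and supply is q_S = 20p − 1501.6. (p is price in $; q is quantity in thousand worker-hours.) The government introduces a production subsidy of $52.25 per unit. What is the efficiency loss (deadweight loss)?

In inverse form: demand p = 194 − 0.02q, supply p = 75.08 + 0.05q.
Competitive equilibrium: 194 − 0.02q = 75.08 + 0.05q → q* = 1698.8571, p* = 160.0229.
The subsidy lowers effective supply by 52.25: p = 22.83 + 0.05q.
New quantity: 194 − 0.02q = 22.83 + 0.05q → q' = 2445.2857.
Overproduction Δq = 2445.2857 − 1698.8571 = 746.4286; wedge = subsidy = 52.25.
Deadweight loss = ½ × 746.4286 × 52.25 = $19500.45 thousand.

$19500.45 thousand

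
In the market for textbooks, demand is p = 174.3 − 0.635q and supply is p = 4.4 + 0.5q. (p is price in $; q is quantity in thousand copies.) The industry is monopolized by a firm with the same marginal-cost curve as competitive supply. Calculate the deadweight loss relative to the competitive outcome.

Competitive equilibrium: 174.3 − 0.635q = 4.4 + 0.5q → q* = 149.6916, p* = 79.2458.
Marginal revenue: MR = 174.3 − 1.27q. Set MR = MC: 174.3 − 1.27q = 4.4 + 0.5q → q_m = 95.9887.
Price p_m = 174.3 − 0.635·95.9887 = 113.3472; MC(q_m) = 4.4 + 0.5·95.9887 = 52.3944.
Competitive q* = 149.6916, so Δq = 53.7029; wedge = 113.3472 − 52.3944 = 60.9528.
The triangle = ½ × 53.7029 × 60.9528 = $1636.67 thousand.

$1636.67 thousand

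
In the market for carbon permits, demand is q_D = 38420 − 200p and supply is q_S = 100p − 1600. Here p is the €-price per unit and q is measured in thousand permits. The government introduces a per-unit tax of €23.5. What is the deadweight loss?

In inverse form: demand p = 192.1 − 0.005q, supply p = 16 + 0.01q.
Competitive equilibrium: 192.1 − 0.005q = 16 + 0.01q → q* = 11740, p* = 133.4.
With the tax, the buyer price exceeds the seller price by 23.5: (192.1 − 0.005q) − (16 + 0.01q) = 23.5 → q' = 10173.3333.
Δq = 11740 − 10173.3333 = 1566.6667; the wedge equals the tax, 23.5.
Welfare loss = ½ × 1566.6667 × 23.5 = €18408.33 thousand.

€18408.33 thousand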